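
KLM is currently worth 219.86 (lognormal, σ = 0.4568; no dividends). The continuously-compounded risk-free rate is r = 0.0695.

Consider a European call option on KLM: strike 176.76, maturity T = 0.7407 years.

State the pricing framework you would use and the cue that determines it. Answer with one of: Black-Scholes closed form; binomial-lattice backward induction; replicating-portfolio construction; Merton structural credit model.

framework: Black-Scholes closed form

Key observation: a European claim on KLM (strike 176.76) — a lognormal (GBM) underlying with constant rate and volatility — has an exact closed-form value; no lattice or capital structure is involved.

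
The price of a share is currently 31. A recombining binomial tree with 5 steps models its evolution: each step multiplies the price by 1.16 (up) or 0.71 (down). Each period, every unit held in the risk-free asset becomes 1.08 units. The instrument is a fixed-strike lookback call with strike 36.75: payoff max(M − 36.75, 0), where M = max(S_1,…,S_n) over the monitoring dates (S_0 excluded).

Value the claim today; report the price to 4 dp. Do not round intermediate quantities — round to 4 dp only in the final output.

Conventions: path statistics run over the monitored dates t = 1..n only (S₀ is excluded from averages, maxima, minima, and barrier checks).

price = 9.8569

With p* = (R−d)/(u−d) = 0.8222, sum probability × payoff across the paths and divide by R^5.
Enumerate all 2^5 = 32 price paths (U = up ×1.16, D = down ×0.71); each path with k up-moves has probability p*^k·(1−p*)^(5−k).
DDDDD: M=22.0100, payoff=0.0000, prob=0.000178
UDDDD: M=35.9600, payoff=0.0000, prob=0.000821
DUDDD: M=25.5316, payoff=0.0000, prob=0.000821
UUDDD: M=41.7136, payoff=4.9636, prob=0.003798
DDUDD: M=22.0100, payoff=0.0000, prob=0.000821
UDUDD: M=35.9600, payoff=0.0000, prob=0.003798
DUUDD: M=29.6167, payoff=0.0000, prob=0.003798
UUUDD: M=48.3878, payoff=11.6378, prob=0.017568
DDDUD: M=22.0100, payoff=0.0000, prob=0.000821
UDDUD: M=35.9600, payoff=0.0000, prob=0.003798
DUDUD: M=25.5316, payoff=0.0000, prob=0.003798
UUDUD: M=41.7136, payoff=4.9636, prob=0.017568
DDUUD: M=22.0100, payoff=0.0000, prob=0.003798
UDUUD: M=35.9600, payoff=0.0000, prob=0.017568
DUUUD: M=34.3553, payoff=0.0000, prob=0.017568
UUUUD: M=56.1298, payoff=19.3798, prob=0.081252
DDDDU: M=22.0100, payoff=0.0000, prob=0.000821
UDDDU: M=35.9600, payoff=0.0000, prob=0.003798
DUDDU: M=25.5316, payoff=0.0000, prob=0.003798
UUDDU: M=41.7136, payoff=4.9636, prob=0.017568
DDUDU: M=22.0100, payoff=0.0000, prob=0.003798
UDUDU: M=35.9600, payoff=0.0000, prob=0.017568
DUUDU: M=29.6167, payoff=0.0000, prob=0.017568
UUUDU: M=48.3878, payoff=11.6378, prob=0.081252
DDDUU: M=22.0100, payoff=0.0000, prob=0.003798
UDDUU: M=35.9600, payoff=0.0000, prob=0.017568
DUDUU: M=25.5316, payoff=0.0000, prob=0.017568
UUDUU: M=41.7136, payoff=4.9636, prob=0.081252
DDUUU: M=24.3923, payoff=0.0000, prob=0.017568
UDUUU: M=39.8522, payoff=3.1022, prob=0.081252
DUUUU: M=39.8522, payoff=3.1022, prob=0.081252
UUUUU: M=65.1106, payoff=28.3606, prob=0.375791
Price = Σ prob·payoff / R^5 = 14.483017 / 1.469328 = 9.8569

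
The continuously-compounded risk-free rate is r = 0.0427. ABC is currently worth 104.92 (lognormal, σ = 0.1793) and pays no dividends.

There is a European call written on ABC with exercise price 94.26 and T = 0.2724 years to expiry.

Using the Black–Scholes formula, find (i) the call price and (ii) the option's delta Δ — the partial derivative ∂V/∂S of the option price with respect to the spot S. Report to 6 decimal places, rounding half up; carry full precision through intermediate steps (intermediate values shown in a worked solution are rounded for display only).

σ√T = 0.1793·√0.2724 = 0.093580
d₁ = (ln(S/K) + (r+σ²/2)T) / (σ√T) = (ln(104.92/94.26) + (0.0427+0.1793²/2)·0.2724) / 0.093580 = (0.107141 + 0.016010) / 0.093580 = 1.315998
d₂ = d₁ − σ√T = 1.315998 − 0.093580 = 1.222418
e^{−rT} = 0.988436
N(d₁) = 0.905913,  N(d₂) = 0.889225
Call price V = S·N(d₁) − K·e^{−rT}·N(d₂) = 95.048358 − 82.849084 = 12.199274
Δ = N(d₁) = 0.905913

price = 12.199274
Δ = 0.905913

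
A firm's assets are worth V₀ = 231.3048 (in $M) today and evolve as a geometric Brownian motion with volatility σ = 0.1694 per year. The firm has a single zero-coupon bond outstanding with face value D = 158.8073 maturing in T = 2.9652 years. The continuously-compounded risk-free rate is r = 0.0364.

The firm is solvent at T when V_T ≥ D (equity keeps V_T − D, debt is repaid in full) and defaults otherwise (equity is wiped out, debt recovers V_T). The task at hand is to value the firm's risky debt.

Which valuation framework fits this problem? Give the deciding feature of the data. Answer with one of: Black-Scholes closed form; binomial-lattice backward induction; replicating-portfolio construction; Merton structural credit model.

framework: Merton structural credit model

Key observation: the question is about default risk generated by asset-value dynamics against a debt face of 158.8073 — the structural framework prices exactly that.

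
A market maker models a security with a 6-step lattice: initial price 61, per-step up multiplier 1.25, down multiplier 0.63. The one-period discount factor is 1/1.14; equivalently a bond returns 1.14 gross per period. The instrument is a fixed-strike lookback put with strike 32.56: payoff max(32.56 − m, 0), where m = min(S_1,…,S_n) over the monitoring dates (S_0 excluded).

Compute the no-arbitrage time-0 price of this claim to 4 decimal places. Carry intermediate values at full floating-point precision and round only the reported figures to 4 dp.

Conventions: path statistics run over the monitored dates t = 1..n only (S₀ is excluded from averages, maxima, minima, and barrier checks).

Risk-neutral up-probability p* = (R−d)/(u−d) = (1.14−0.63)/(1.25−0.63) = 0.8226; the claim prices as the p*-weighted sum of path payoffs discounted by R^6.
Enumerate all 2^6 = 64 price paths (U = up ×1.25, D = down ×0.63); each path with k up-moves has probability p*^k·(1−p*)^(6−k).
DDDDDD: m=3.8139, payoff=28.7461, prob=0.000031
UDDDDD: m=7.5673, payoff=24.9927, prob=0.000145
DUDDDD: m=7.5673, payoff=24.9927, prob=0.000145
UUDDDD: m=15.0145, payoff=17.5455, prob=0.000670
DDUDDD: m=7.5673, payoff=24.9927, prob=0.000145
UDUDDD: m=15.0145, payoff=17.5455, prob=0.000670
DUUDDD: m=15.0145, payoff=17.5455, prob=0.000670
UUUDDD: m=29.7908, payoff=2.7692, prob=0.003108
DDDUDD: m=7.5673, payoff=24.9927, prob=0.000145
UDDUDD: m=15.0145, payoff=17.5455, prob=0.000670
DUDUDD: m=15.0145, payoff=17.5455, prob=0.000670
UUDUDD: m=29.7908, payoff=2.7692, prob=0.003108
DDUUDD: m=15.0145, payoff=17.5455, prob=0.000670
UDUUDD: m=29.7908, payoff=2.7692, prob=0.003108
DUUUDD: m=29.7908, payoff=2.7692, prob=0.003108
UUUUDD: m=59.1086, payoff=0.0000, prob=0.014412
DDDDUD: m=7.5673, payoff=24.9927, prob=0.000145
UDDDUD: m=15.0145, payoff=17.5455, prob=0.000670
DUDDUD: m=15.0145, payoff=17.5455, prob=0.000670
UUDDUD: m=29.7908, payoff=2.7692, prob=0.003108
DDUDUD: m=15.0145, payoff=17.5455, prob=0.000670
UDUDUD: m=29.7908, payoff=2.7692, prob=0.003108
DUUDUD: m=29.7908, payoff=2.7692, prob=0.003108
UUUDUD: m=59.1086, payoff=0.0000, prob=0.014412
DDDUUD: m=15.0145, payoff=17.5455, prob=0.000670
UDDUUD: m=29.7908, payoff=2.7692, prob=0.003108
DUDUUD: m=29.7908, payoff=2.7692, prob=0.003108
UUDUUD: m=59.1086, payoff=0.0000, prob=0.014412
DDUUUD: m=24.2109, payoff=8.3491, prob=0.003108
UDUUUD: m=48.0375, payoff=0.0000, prob=0.014412
DUUUUD: m=38.4300, payoff=0.0000, prob=0.014412
UUUUUD: m=76.2500, payoff=0.0000, prob=0.066818
DDDDDU: m=6.0539, payoff=26.5061, prob=0.000145
UDDDDU: m=12.0116, payoff=20.5484, prob=0.000670
DUDDDU: m=12.0116, payoff=20.5484, prob=0.000670
UUDDDU: m=23.8326, payoff=8.7274, prob=0.003108
DDUDDU: m=12.0116, payoff=20.5484, prob=0.000670
UDUDDU: m=23.8326, payoff=8.7274, prob=0.003108
DUUDDU: m=23.8326, payoff=8.7274, prob=0.003108
UUUDDU: m=47.2869, payoff=0.0000, prob=0.014412
DDDUDU: m=12.0116, payoff=20.5484, prob=0.000670
UDDUDU: m=23.8326, payoff=8.7274, prob=0.003108
DUDUDU: m=23.8326, payoff=8.7274, prob=0.003108
UUDUDU: m=47.2869, payoff=0.0000, prob=0.014412
DDUUDU: m=23.8326, payoff=8.7274, prob=0.003108
UDUUDU: m=47.2869, payoff=0.0000, prob=0.014412
DUUUDU: m=38.4300, payoff=0.0000, prob=0.014412
UUUUDU: m=76.2500, payoff=0.0000, prob=0.066818
DDDDUU: m=9.6093, payoff=22.9507, prob=0.000670
UDDDUU: m=19.0661, payoff=13.4939, prob=0.003108
DUDDUU: m=19.0661, payoff=13.4939, prob=0.003108
UUDDUU: m=37.8295, payoff=0.0000, prob=0.014412
DDUDUU: m=19.0661, payoff=13.4939, prob=0.003108
UDUDUU: m=37.8295, payoff=0.0000, prob=0.014412
DUUDUU: m=37.8295, payoff=0.0000, prob=0.014412
UUUDUU: m=75.0586, payoff=0.0000, prob=0.066818
DDDUUU: m=15.2529, payoff=17.3071, prob=0.003108
UDDUUU: m=30.2636, payoff=2.2964, prob=0.014412
DUDUUU: m=30.2636, payoff=2.2964, prob=0.014412
UUDUUU: m=60.0469, payoff=0.0000, prob=0.066818
DDUUUU: m=24.2109, payoff=8.3491, prob=0.014412
UDUUUU: m=48.0375, payoff=0.0000, prob=0.066818
DUUUUU: m=38.4300, payoff=0.0000, prob=0.066818
UUUUUU: m=76.2500, payoff=0.0000, prob=0.309793
Price = Σ prob·payoff / R^6 = 0.843265 / 2.194973 = 0.3842

price = 0.3842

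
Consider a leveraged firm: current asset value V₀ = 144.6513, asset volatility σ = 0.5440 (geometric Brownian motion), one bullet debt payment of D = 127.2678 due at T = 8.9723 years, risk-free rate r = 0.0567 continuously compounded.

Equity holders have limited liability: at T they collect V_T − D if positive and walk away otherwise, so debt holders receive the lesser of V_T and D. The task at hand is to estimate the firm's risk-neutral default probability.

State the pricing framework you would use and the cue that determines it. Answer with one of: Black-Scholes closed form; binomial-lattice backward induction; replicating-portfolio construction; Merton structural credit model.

framework: Merton structural credit model

Key observation: the data describe a firm's assets (V₀ = 144.6513, GBM) and a single zero-coupon debt of face 127.2678, so credit quantities follow from equity-as-call in the structural model.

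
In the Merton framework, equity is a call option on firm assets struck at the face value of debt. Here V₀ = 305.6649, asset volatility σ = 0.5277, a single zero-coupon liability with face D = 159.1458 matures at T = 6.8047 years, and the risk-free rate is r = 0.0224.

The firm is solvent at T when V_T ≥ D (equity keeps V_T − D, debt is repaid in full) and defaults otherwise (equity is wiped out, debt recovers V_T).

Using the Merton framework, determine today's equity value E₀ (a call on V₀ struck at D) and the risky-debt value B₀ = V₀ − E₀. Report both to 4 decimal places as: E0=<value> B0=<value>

Apply the equity-as-call identities (strike 159.1458, horizon 6.8047 years):
d₁ = [ln(V₀/D) + (r + σ²/2)T] / (σ√T)
   = [ln(305.6649/159.1458) + (0.0224 + 0.5·0.5277²)·6.8047] / (0.5277·√6.8047)
   = [0.652669 + 1.099868] / 1.376549 = 1.273138
d₂ = d₁ − σ√T = 1.273138 − 1.376549 = -0.103410
N(d₁) = 0.898516,  N(d₂) = 0.458819,  e^(−rT) = 0.858623
E₀ = V₀·N(d₁) − D·e^(−rT)·N(d₂)
   = 305.6649·0.898516 − 159.1458·0.858623·0.458819 = 211.948810
B₀ = V₀ − E₀ = 305.6649 − 211.948810 = 93.716090

E0=211.9488 B0=93.7161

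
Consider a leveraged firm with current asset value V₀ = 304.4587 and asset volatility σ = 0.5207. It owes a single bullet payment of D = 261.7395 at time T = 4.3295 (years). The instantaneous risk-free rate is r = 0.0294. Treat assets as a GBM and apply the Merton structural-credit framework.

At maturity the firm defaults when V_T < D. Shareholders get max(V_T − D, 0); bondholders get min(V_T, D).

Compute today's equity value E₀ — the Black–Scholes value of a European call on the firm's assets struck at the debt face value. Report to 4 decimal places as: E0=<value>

Work the structural quantities from V₀ = 304.4587 against face 261.7395:
d₁ = [ln(V₀/D) + (r + σ²/2)T] / (σ√T)
   = [ln(304.4587/261.7395) + (0.0294 + 0.5·0.5207²)·4.3295] / (0.5207·√4.3295)
   = [0.151186 + 0.714213] / 1.083444 = 0.798748
d₂ = d₁ − σ√T = 0.798748 − 1.083444 = -0.284696
N(d₁) = 0.787782,  N(d₂) = 0.387938,  e^(−rT) = 0.880481
E₀ = V₀·N(d₁) − D·e^(−rT)·N(d₂)
   = 304.4587·0.787782 − 261.7395·0.880481·0.387938 = 150.444013

E0=150.4440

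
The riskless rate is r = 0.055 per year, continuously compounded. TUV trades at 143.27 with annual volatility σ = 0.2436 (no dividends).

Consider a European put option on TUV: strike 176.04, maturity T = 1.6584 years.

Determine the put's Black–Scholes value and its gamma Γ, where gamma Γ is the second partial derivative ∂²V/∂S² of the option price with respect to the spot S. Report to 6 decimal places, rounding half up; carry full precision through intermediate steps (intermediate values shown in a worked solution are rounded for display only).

σ√T = 0.2436·√1.6584 = 0.313705
d₁ = (ln(S/K) + (r+σ²/2)T) / (σ√T) = (ln(143.27/176.04) + (0.055+0.2436²/2)·1.6584) / 0.313705 = (-0.205980 + 0.140418) / 0.313705 = -0.208995
d₂ = d₁ − σ√T = -0.208995 − 0.313705 = -0.522700
e^{−rT} = 0.912824
N(−d₁) = 0.582774,  N(−d₂) = 0.699408
Put price V = K·e^{−rT}·N(−d₂) − S·N(−d₁) = 112.390447 − 83.494004 = 28.896443
φ(d₁) = (1/√(2π))·e^{−d₁²/2} = 0.390324
Γ = φ(d₁) / (S·σ·√T) = 0.008685

price = 28.896443
Γ = 0.008685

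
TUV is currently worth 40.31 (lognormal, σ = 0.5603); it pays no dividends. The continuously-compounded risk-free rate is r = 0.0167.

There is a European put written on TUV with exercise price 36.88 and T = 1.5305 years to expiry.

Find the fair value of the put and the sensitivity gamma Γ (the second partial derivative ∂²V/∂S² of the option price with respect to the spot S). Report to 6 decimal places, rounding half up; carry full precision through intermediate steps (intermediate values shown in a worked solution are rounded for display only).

price = 8.291384
Γ = 0.012525

σ√T = 0.5603·√1.5305 = 0.693166
d₁ = (ln(S/K) + (r+σ²/2)T) / (σ√T) = (ln(40.31/36.88) + (0.0167+0.5603²/2)·1.5305) / 0.693166 = (0.088930 + 0.265799) / 0.693166 = 0.511752
d₂ = d₁ − σ√T = 0.511752 − 0.693166 = -0.181414
e^{−rT} = 0.974765
N(−d₁) = 0.304412,  N(−d₂) = 0.571979
Put price V = K·e^{−rT}·N(−d₂) − S·N(−d₁) = 20.562243 − 12.270859 = 8.291384
φ(d₁) = (1/√(2π))·e^{−d₁²/2} = 0.349978
Γ = φ(d₁) / (S·σ·√T) = 0.012525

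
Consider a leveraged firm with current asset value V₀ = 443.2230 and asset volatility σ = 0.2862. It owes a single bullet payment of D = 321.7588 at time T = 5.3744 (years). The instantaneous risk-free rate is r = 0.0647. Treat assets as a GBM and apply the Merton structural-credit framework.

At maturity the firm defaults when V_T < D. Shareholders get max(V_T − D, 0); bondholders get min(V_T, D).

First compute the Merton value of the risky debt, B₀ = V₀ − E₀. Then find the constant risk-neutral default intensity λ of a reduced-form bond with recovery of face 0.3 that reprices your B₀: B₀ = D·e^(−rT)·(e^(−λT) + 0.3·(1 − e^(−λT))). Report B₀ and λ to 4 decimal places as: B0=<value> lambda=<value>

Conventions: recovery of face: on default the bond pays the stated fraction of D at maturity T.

B0=210.5324 lambda=0.0207

Apply the equity-as-call identities (strike 321.7588, horizon 5.3744 years):
d₁ = [ln(V₀/D) + (r + σ²/2)T] / (σ√T)
   = [ln(443.2230/321.7588) + (0.0647 + 0.5·0.2862²)·5.3744] / (0.2862·√5.3744)
   = [0.320271 + 0.567833] / 0.663490 = 1.338534
d₂ = d₁ − σ√T = 1.338534 − 0.663490 = 0.675043
N(d₁) = 0.909639,  N(d₂) = 0.750176,  e^(−rT) = 0.706294
E₀ = V₀·N(d₁) − D·e^(−rT)·N(d₂)
   = 443.2230·0.909639 − 321.7588·0.706294·0.750176 = 232.690605
B₀ = V₀ − E₀ = 443.2230 − 232.690605 = 210.532395
e^(−λT) = (B₀·e^(rT)/D − 0.3)/(1 − 0.3) = (210.5324·1.415841/321.7588 − 0.3)/0.7 = 0.89487066
λ = −ln(0.89487066)/5.3744 = 0.020668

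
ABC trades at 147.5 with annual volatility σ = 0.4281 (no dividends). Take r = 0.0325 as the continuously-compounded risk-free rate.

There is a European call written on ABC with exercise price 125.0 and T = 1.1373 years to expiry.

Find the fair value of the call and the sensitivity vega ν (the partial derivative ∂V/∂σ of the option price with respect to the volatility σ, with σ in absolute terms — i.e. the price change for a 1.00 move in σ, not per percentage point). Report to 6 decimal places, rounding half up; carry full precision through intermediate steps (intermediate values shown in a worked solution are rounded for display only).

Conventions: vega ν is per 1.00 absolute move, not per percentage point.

σ√T = 0.4281·√1.1373 = 0.456544
d₁ = (ln(S/K) + (r+σ²/2)T) / (σ√T) = (ln(147.5/125.0) + (0.0325+0.4281²/2)·1.1373) / 0.456544 = (0.165514 + 0.141179) / 0.456544 = 0.671771
d₂ = d₁ − σ√T = 0.671771 − 0.456544 = 0.215227
e^{−rT} = 0.963713
N(d₁) = 0.749135,  N(d₂) = 0.585205
Call price V = S·N(d₁) − K·e^{−rT}·N(d₂) = 110.497435 − 70.496132 = 40.001303
φ(d₁) = (1/√(2π))·e^{−d₁²/2} = 0.318359
ν = S·φ(d₁)·√T = 50.077922

price = 40.001303
ν = 50.077922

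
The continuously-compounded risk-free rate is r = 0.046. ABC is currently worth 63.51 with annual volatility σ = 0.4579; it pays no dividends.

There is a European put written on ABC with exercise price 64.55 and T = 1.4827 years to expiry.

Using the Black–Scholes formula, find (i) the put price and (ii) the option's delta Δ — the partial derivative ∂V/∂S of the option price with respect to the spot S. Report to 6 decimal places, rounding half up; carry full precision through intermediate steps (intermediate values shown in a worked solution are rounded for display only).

price = 12.042585
Δ = -0.354955

σ√T = 0.4579·√1.4827 = 0.557567
d₁ = (ln(S/K) + (r+σ²/2)T) / (σ√T) = (ln(63.51/64.55) + (0.046+0.4579²/2)·1.4827) / 0.557567 = (-0.016243 + 0.223645) / 0.557567 = 0.371977
d₂ = d₁ − σ√T = 0.371977 − 0.557567 = -0.185590
e^{−rT} = 0.934070
N(−d₁) = 0.354955,  N(−d₂) = 0.573617
Put price V = K·e^{−rT}·N(−d₂) − S·N(−d₁) = 34.585781 − 22.543196 = 12.042585
Δ = −N(−d₁) = -0.354955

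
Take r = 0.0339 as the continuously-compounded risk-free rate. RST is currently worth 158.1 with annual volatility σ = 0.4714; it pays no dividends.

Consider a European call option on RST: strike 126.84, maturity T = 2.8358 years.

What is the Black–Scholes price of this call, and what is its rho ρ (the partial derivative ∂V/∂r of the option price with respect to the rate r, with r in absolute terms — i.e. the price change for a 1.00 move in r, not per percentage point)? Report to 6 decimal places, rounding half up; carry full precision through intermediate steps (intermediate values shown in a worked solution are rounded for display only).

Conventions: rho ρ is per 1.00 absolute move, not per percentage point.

σ√T = 0.4714·√2.8358 = 0.793830
d₁ = (ln(S/K) + (r+σ²/2)T) / (σ√T) = (ln(158.1/126.84) + (0.0339+0.4714²/2)·2.8358) / 0.793830 = (0.220301 + 0.411216) / 0.793830 = 0.795533
d₂ = d₁ − σ√T = 0.795533 − 0.793830 = 0.001703
e^{−rT} = 0.908343
N(d₁) = 0.786848,  N(d₂) = 0.500679
Call price V = S·N(d₁) − K·e^{−rT}·N(d₂) = 124.400706 − 57.685376 = 66.715329
ρ = K·T·e^{−rT}·N(d₂) = 163.584191

price = 66.715329
ρ = 163.584191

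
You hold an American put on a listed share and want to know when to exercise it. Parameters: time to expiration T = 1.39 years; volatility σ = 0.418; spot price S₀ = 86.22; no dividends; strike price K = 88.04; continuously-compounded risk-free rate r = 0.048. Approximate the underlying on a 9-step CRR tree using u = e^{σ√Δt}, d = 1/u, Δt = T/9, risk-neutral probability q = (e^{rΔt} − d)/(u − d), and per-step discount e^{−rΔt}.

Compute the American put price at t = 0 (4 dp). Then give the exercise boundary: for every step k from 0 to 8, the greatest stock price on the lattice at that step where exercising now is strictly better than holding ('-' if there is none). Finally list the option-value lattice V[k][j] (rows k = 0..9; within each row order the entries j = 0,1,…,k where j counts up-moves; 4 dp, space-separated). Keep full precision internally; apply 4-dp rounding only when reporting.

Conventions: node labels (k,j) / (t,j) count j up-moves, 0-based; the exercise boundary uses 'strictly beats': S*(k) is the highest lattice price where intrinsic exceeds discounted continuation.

params: Δt=0.15444 u=1.17853 d=0.84851 q=0.48157 e^(-rΔt)=0.99261
t_9 payoffs: 68.3825 60.7369 50.1175 35.3678 14.8813 0.0000 0.0000 0.0000 0.0000 0.0000
t_8: node(8,0) S=23.1670 payoff=64.8730 vs cont=64.2227 → 64.8730 [stop]  node(8,1) S=32.1777 payoff=55.8623 vs cont=55.2121 → 55.8623 [stop]  node(8,2) S=44.6930 payoff=43.3470 vs cont=42.6968 → 43.3470 [stop]  node(8,3) S=62.0760 payoff=25.9640 vs cont=25.3138 → 25.9640 [stop]  node(8,4) S=86.2200 payoff=1.8200 vs cont=7.6579 → 7.6579 [wait]  node(8,5) S=119.7547 payoff=0.0000 vs cont=0.0000 → 0.0000 [wait]  node(8,6) S=166.3324 payoff=0.0000 vs cont=0.0000 → 0.0000 [wait]  node(8,7) S=231.0263 payoff=0.0000 vs cont=0.0000 → 0.0000 [wait]  node(8,8) S=320.8824 payoff=0.0000 vs cont=0.0000 → 0.0000 [wait]  ⇒ S*(8)=62.0760
t_7: node(7,0) S=27.3031 payoff=60.7369 vs cont=60.0866 → 60.7369 [stop]  node(7,1) S=37.9225 payoff=50.1175 vs cont=49.4673 → 50.1175 [stop]  node(7,2) S=52.6722 payoff=35.3678 vs cont=34.7176 → 35.3678 [stop]  node(7,3) S=73.1587 payoff=14.8813 vs cont=17.0217 → 17.0217 [wait]  node(7,4) S=101.6132 payoff=0.0000 vs cont=3.9408 → 3.9408 [wait]  node(7,5) S=141.1350 payoff=0.0000 vs cont=0.0000 → 0.0000 [wait]  node(7,6) S=196.0285 payoff=0.0000 vs cont=0.0000 → 0.0000 [wait]  node(7,7) S=272.2724 payoff=0.0000 vs cont=0.0000 → 0.0000 [wait]  ⇒ S*(7)=52.6722
t_6: node(6,0) S=32.1777 payoff=55.8623 vs cont=55.2121 → 55.8623 [stop]  node(6,1) S=44.6930 payoff=43.3470 vs cont=42.6968 → 43.3470 [stop]  node(6,2) S=62.0760 payoff=25.9640 vs cont=26.3369 → 26.3369 [wait]  node(6,3) S=86.2200 payoff=1.8200 vs cont=10.6431 → 10.6431 [wait]  node(6,4) S=119.7547 payoff=0.0000 vs cont=2.0279 → 2.0279 [wait]  node(6,5) S=166.3324 payoff=0.0000 vs cont=0.0000 → 0.0000 [wait]  node(6,6) S=231.0263 payoff=0.0000 vs cont=0.0000 → 0.0000 [wait]  ⇒ S*(6)=44.6930
t_5: node(5,0) S=37.9225 payoff=50.1175 vs cont=49.4673 → 50.1175 [stop]  node(5,1) S=52.6722 payoff=35.3678 vs cont=34.8958 → 35.3678 [stop]  node(5,2) S=73.1587 payoff=14.8813 vs cont=18.6405 → 18.6405 [wait]  node(5,3) S=101.6132 payoff=0.0000 vs cont=6.4463 → 6.4463 [wait]  node(5,4) S=141.1350 payoff=0.0000 vs cont=1.0436 → 1.0436 [wait]  node(5,5) S=196.0285 payoff=0.0000 vs cont=0.0000 → 0.0000 [wait]  ⇒ S*(5)=52.6722
t_4: node(4,0) S=44.6930 payoff=43.3470 vs cont=42.6968 → 43.3470 [stop]  node(4,1) S=62.0760 payoff=25.9640 vs cont=27.1107 → 27.1107 [wait]  node(4,2) S=86.2200 payoff=1.8200 vs cont=12.6738 → 12.6738 [wait]  node(4,3) S=119.7547 payoff=0.0000 vs cont=3.8161 → 3.8161 [wait]  node(4,4) S=166.3324 payoff=0.0000 vs cont=0.5370 → 0.5370 [wait]  ⇒ S*(4)=44.6930
t_3: node(3,0) S=52.6722 payoff=35.3678 vs cont=35.2657 → 35.3678 [stop]  node(3,1) S=73.1587 payoff=14.8813 vs cont=20.0095 → 20.0095 [wait]  node(3,2) S=101.6132 payoff=0.0000 vs cont=8.3461 → 8.3461 [wait]  node(3,3) S=141.1350 payoff=0.0000 vs cont=2.2205 → 2.2205 [wait]  ⇒ S*(3)=52.6722
t_2: node(2,0) S=62.0760 payoff=25.9640 vs cont=27.7651 → 27.7651 [wait]  node(2,1) S=86.2200 payoff=1.8200 vs cont=14.2864 → 14.2864 [wait]  node(2,2) S=119.7547 payoff=0.0000 vs cont=5.3563 → 5.3563 [wait]  ⇒ S*(2)=-
t_1: node(1,0) S=73.1587 payoff=14.8813 vs cont=21.1170 → 21.1170 [wait]  node(1,1) S=101.6132 payoff=0.0000 vs cont=9.9122 → 9.9122 [wait]  ⇒ S*(1)=-
t_0: node(0,0) S=86.2200 payoff=1.8200 vs cont=15.6050 → 15.6050 [wait]  ⇒ S*(0)=-

price = 15.6050
boundary = - - - 52.6722 44.6930 52.6722 44.6930 52.6722 62.0760
tree:
15.6050
21.1170 9.9122
27.7651 14.2864 5.3563
35.3678 20.0095 8.3461 2.2205
43.3470 27.1107 12.6738 3.8161 0.5370
50.1175 35.3678 18.6405 6.4463 1.0436 0.0000
55.8623 43.3470 26.3369 10.6431 2.0279 0.0000 0.0000
60.7369 50.1175 35.3678 17.0217 3.9408 0.0000 0.0000 0.0000
64.8730 55.8623 43.3470 25.9640 7.6579 0.0000 0.0000 0.0000 0.0000
68.3825 60.7369 50.1175 35.3678 14.8813 0.0000 0.0000 0.0000 0.0000 0.0000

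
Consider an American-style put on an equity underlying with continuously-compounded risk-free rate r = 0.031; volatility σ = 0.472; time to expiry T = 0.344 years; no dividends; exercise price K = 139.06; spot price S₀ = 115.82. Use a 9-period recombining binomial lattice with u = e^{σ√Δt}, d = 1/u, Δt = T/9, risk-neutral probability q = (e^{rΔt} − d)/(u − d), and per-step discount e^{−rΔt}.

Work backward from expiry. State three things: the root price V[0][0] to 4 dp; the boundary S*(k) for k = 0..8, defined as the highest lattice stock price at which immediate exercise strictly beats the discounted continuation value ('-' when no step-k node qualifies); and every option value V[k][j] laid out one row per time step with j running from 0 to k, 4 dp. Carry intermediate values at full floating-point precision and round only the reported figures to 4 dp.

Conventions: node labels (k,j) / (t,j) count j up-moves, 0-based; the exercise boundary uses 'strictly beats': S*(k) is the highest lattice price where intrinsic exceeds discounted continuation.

params: Δt=0.03822 u=1.09667 d=0.91185 q=0.48336 e^(-rΔt)=0.99882
t_9 payoffs: 88.5823 78.3512 66.0464 51.2477 33.4494 12.0437 0.0000 0.0000 0.0000 0.0000
t_8: node(8,0) S=55.3574 payoff=83.7026 vs cont=83.5379 → 83.7026 [stop]  node(8,1) S=66.5775 payoff=72.4825 vs cont=72.3178 → 72.4825 [stop]  node(8,2) S=80.0718 payoff=58.9882 vs cont=58.8235 → 58.9882 [stop]  node(8,3) S=96.3012 payoff=42.7588 vs cont=42.5942 → 42.7588 [stop]  node(8,4) S=115.8200 payoff=23.2400 vs cont=23.0753 → 23.2400 [stop]  node(8,5) S=139.2950 payoff=0.0000 vs cont=6.2149 → 6.2149 [wait]  node(8,6) S=167.5280 payoff=0.0000 vs cont=0.0000 → 0.0000 [wait]  node(8,7) S=201.4835 payoff=0.0000 vs cont=0.0000 → 0.0000 [wait]  node(8,8) S=242.3212 payoff=0.0000 vs cont=0.0000 → 0.0000 [wait]  ⇒ S*(8)=115.8200
t_7: node(7,0) S=60.7088 payoff=78.3512 vs cont=78.1865 → 78.3512 [stop]  node(7,1) S=73.0136 payoff=66.0464 vs cont=65.8818 → 66.0464 [stop]  node(7,2) S=87.8123 payoff=51.2477 vs cont=51.0830 → 51.2477 [stop]  node(7,3) S=105.6106 payoff=33.4494 vs cont=33.2847 → 33.4494 [stop]  node(7,4) S=127.0163 payoff=12.0437 vs cont=14.9929 → 14.9929 [wait]  node(7,5) S=152.7607 payoff=0.0000 vs cont=3.2070 → 3.2070 [wait]  node(7,6) S=183.7230 payoff=0.0000 vs cont=0.0000 → 0.0000 [wait]  node(7,7) S=220.9609 payoff=0.0000 vs cont=0.0000 → 0.0000 [wait]  ⇒ S*(7)=105.6106
t_6: node(6,0) S=66.5775 payoff=72.4825 vs cont=72.3178 → 72.4825 [stop]  node(6,1) S=80.0718 payoff=58.9882 vs cont=58.8235 → 58.9882 [stop]  node(6,2) S=96.3012 payoff=42.7588 vs cont=42.5942 → 42.7588 [stop]  node(6,3) S=115.8200 payoff=23.2400 vs cont=24.4992 → 24.4992 [wait]  node(6,4) S=139.2950 payoff=0.0000 vs cont=9.2851 → 9.2851 [wait]  node(6,5) S=167.5280 payoff=0.0000 vs cont=1.6549 → 1.6549 [wait]  node(6,6) S=201.4835 payoff=0.0000 vs cont=0.0000 → 0.0000 [wait]  ⇒ S*(6)=96.3012
t_5: node(5,0) S=73.0136 payoff=66.0464 vs cont=65.8818 → 66.0464 [stop]  node(5,1) S=87.8123 payoff=51.2477 vs cont=51.0830 → 51.2477 [stop]  node(5,2) S=105.6106 payoff=33.4494 vs cont=33.8926 → 33.8926 [wait]  node(5,3) S=127.0163 payoff=12.0437 vs cont=17.1250 → 17.1250 [wait]  node(5,4) S=152.7607 payoff=0.0000 vs cont=5.5903 → 5.5903 [wait]  node(5,5) S=183.7230 payoff=0.0000 vs cont=0.8540 → 0.8540 [wait]  ⇒ S*(5)=87.8123
t_4: node(4,0) S=80.0718 payoff=58.9882 vs cont=58.8235 → 58.9882 [stop]  node(4,1) S=96.3012 payoff=42.7588 vs cont=42.8082 → 42.8082 [wait]  node(4,2) S=115.8200 payoff=23.2400 vs cont=25.7572 → 25.7572 [wait]  node(4,3) S=139.2950 payoff=0.0000 vs cont=11.5359 → 11.5359 [wait]  node(4,4) S=167.5280 payoff=0.0000 vs cont=3.2970 → 3.2970 [wait]  ⇒ S*(4)=80.0718
t_3: node(3,0) S=87.8123 payoff=51.2477 vs cont=51.1068 → 51.2477 [stop]  node(3,1) S=105.6106 payoff=33.4494 vs cont=34.5255 → 34.5255 [wait]  node(3,2) S=127.0163 payoff=12.0437 vs cont=18.8608 → 18.8608 [wait]  node(3,3) S=152.7607 payoff=0.0000 vs cont=7.5446 → 7.5446 [wait]  ⇒ S*(3)=87.8123
t_2: node(2,0) S=96.3012 payoff=42.7588 vs cont=43.1137 → 43.1137 [wait]  node(2,1) S=115.8200 payoff=23.2400 vs cont=26.9219 → 26.9219 [wait]  node(2,2) S=139.2950 payoff=0.0000 vs cont=13.3751 → 13.3751 [wait]  ⇒ S*(2)=-
t_1: node(1,0) S=105.6106 payoff=33.4494 vs cont=35.2454 → 35.2454 [wait]  node(1,1) S=127.0163 payoff=12.0437 vs cont=20.3498 → 20.3498 [wait]  ⇒ S*(1)=-
t_0: node(0,0) S=115.8200 payoff=23.2400 vs cont=28.0122 → 28.0122 [wait]  ⇒ S*(0)=-

price = 28.0122
boundary = - - - 87.8123 80.0718 87.8123 96.3012 105.6106 115.8200
tree:
28.0122
35.2454 20.3498
43.1137 26.9219 13.3751
51.2477 34.5255 18.8608 7.5446
58.9882 42.8082 25.7572 11.5359 3.2970
66.0464 51.2477 33.8926 17.1250 5.5903 0.8540
72.4825 58.9882 42.7588 24.4992 9.2851 1.6549 0.0000
78.3512 66.0464 51.2477 33.4494 14.9929 3.2070 0.0000 0.0000
83.7026 72.4825 58.9882 42.7588 23.2400 6.2149 0.0000 0.0000 0.0000
88.5823 78.3512 66.0464 51.2477 33.4494 12.0437 0.0000 0.0000 0.0000 0.0000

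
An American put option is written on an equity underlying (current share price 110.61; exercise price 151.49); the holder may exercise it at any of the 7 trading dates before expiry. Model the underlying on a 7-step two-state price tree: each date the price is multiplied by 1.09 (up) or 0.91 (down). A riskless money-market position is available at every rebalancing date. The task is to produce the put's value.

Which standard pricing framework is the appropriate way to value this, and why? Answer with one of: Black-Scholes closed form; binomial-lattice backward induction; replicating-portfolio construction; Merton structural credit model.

framework: binomial-lattice backward induction

Key observation: early exercise of the strike-151.49 put must be checked at each of the 7 dates (spot 110.61), which forces a node-by-node comparison of intrinsic and continuation value backward from expiry.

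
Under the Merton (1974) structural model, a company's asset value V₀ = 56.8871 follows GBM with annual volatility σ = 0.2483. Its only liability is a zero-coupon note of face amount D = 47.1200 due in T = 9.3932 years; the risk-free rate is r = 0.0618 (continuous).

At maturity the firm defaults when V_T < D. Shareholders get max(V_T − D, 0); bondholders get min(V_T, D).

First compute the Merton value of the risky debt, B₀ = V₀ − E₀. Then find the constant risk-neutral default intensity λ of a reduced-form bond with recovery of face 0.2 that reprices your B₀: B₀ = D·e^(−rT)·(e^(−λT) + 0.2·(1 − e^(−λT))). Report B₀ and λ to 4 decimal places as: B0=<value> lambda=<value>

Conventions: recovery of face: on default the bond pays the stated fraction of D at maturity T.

B0=24.0698 lambda=0.0123

Apply the equity-as-call identities (strike 47.1200, horizon 9.3932 years):
d₁ = [ln(V₀/D) + (r + σ²/2)T] / (σ√T)
   = [ln(56.8871/47.1200) + (0.0618 + 0.5·0.2483²)·9.3932] / (0.2483·√9.3932)
   = [0.188371 + 0.870059] / 0.760998 = 1.390844
d₂ = d₁ − σ√T = 1.390844 − 0.760998 = 0.629846
N(d₁) = 0.917864,  N(d₂) = 0.735602,  e^(−rT) = 0.559619
E₀ = V₀·N(d₁) − D·e^(−rT)·N(d₂)
   = 56.8871·0.917864 − 47.1200·0.559619·0.735602 = 32.817333
B₀ = V₀ − E₀ = 56.8871 − 32.817333 = 24.069767
e^(−λT) = (B₀·e^(rT)/D − 0.2)/(1 − 0.2) = (24.0698·1.786931/47.1200 − 0.2)/0.8 = 0.89099845
λ = −ln(0.89099845)/9.3932 = 0.012287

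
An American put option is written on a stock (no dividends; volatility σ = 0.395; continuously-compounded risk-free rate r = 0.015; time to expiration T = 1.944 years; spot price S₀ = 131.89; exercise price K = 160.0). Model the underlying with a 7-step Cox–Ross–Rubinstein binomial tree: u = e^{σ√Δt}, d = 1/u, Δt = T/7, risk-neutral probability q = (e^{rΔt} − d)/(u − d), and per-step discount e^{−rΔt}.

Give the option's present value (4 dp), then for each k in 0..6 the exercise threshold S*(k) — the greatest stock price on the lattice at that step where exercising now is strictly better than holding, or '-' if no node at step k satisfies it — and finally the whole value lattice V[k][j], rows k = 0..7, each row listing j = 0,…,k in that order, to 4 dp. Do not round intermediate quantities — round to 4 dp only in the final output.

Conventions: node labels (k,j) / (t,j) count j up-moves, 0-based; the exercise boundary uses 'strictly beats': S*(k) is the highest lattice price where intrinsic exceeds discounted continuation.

Δt=0.27771  u=1.23141  d=0.81208  q=0.45810  discount=0.99584
step 7 (expiry): payoffs max(K−S,0) = 129.2819 113.4200 89.3675 52.8951 0.0000 0.0000 0.0000 0.0000
step 6: (k=6,j=0): S=37.8266, K−S=122.1734, hold=121.5083 ⇒ V=122.1734 exercise | (k=6,j=1): S=57.3590, K−S=102.6410, hold=101.9758 ⇒ V=102.6410 exercise | (k=6,j=2): S=86.9775, K−S=73.0225, hold=72.3574 ⇒ V=73.0225 exercise | (k=6,j=3): S=131.8900, K−S=28.1100, hold=28.5446 ⇒ V=28.5446 continue | (k=6,j=4): S=199.9940, K−S=0.0000, hold=0.0000 ⇒ V=0.0000 continue | (k=6,j=5): S=303.2647, K−S=0.0000, hold=0.0000 ⇒ V=0.0000 continue | (k=6,j=6): S=459.8614, K−S=0.0000, hold=0.0000 ⇒ V=0.0000 continue  boundary S*=86.9775
step 5: (k=5,j=0): S=46.5800, K−S=113.4200, hold=112.7549 ⇒ V=113.4200 exercise | (k=5,j=1): S=70.6325, K−S=89.3675, hold=88.7024 ⇒ V=89.3675 exercise | (k=5,j=2): S=107.1049, K−S=52.8951, hold=52.4282 ⇒ V=52.8951 exercise | (k=5,j=3): S=162.4106, K−S=0.0000, hold=15.4039 ⇒ V=15.4039 continue | (k=5,j=4): S=246.2745, K−S=0.0000, hold=0.0000 ⇒ V=0.0000 continue | (k=5,j=5): S=373.4431, K−S=0.0000, hold=0.0000 ⇒ V=0.0000 continue  boundary S*=107.1049
step 4: (k=4,j=0): S=57.3590, K−S=102.6410, hold=101.9758 ⇒ V=102.6410 exercise | (k=4,j=1): S=86.9775, K−S=73.0225, hold=72.3574 ⇒ V=73.0225 exercise | (k=4,j=2): S=131.8900, K−S=28.1100, hold=35.5718 ⇒ V=35.5718 continue | (k=4,j=3): S=199.9940, K−S=0.0000, hold=8.3127 ⇒ V=8.3127 continue | (k=4,j=4): S=303.2647, K−S=0.0000, hold=0.0000 ⇒ V=0.0000 continue  boundary S*=86.9775
step 3: (k=3,j=0): S=70.6325, K−S=89.3675, hold=88.7024 ⇒ V=89.3675 exercise | (k=3,j=1): S=107.1049, K−S=52.8951, hold=55.6340 ⇒ V=55.6340 continue | (k=3,j=2): S=162.4106, K−S=0.0000, hold=22.9884 ⇒ V=22.9884 continue | (k=3,j=3): S=246.2745, K−S=0.0000, hold=4.4859 ⇒ V=4.4859 continue  boundary S*=70.6325
step 2: (k=2,j=0): S=86.9775, K−S=73.0225, hold=73.6069 ⇒ V=73.6069 continue | (k=2,j=1): S=131.8900, K−S=28.1100, hold=40.5099 ⇒ V=40.5099 continue | (k=2,j=2): S=199.9940, K−S=0.0000, hold=14.4520 ⇒ V=14.4520 continue  boundary S*=-
step 1: (k=1,j=0): S=107.1049, K−S=52.8951, hold=58.2021 ⇒ V=58.2021 continue | (k=1,j=1): S=162.4106, K−S=0.0000, hold=28.4540 ⇒ V=28.4540 continue  boundary S*=-
step 0: (k=0,j=0): S=131.8900, K−S=28.1100, hold=44.3891 ⇒ V=44.3891 continue  boundary S*=-

price = 44.3891
boundary = - - - 70.6325 86.9775 107.1049 86.9775
tree:
44.3891
58.2021 28.4540
73.6069 40.5099 14.4520
89.3675 55.6340 22.9884 4.4859
102.6410 73.0225 35.5718 8.3127 0.0000
113.4200 89.3675 52.8951 15.4039 0.0000 0.0000
122.1734 102.6410 73.0225 28.5446 0.0000 0.0000 0.0000
129.2819 113.4200 89.3675 52.8951 0.0000 0.0000 0.0000 0.0000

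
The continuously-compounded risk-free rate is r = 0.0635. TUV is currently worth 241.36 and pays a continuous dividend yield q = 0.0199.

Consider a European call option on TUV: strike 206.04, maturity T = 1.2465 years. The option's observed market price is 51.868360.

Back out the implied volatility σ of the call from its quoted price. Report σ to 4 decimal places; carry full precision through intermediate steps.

At σ = 0.2388 the Black–Scholes value reproduces the quote:
σ√T = 0.2388·√1.2465 = 0.266612
d₁ = (ln(S/K) + (r−q+σ²/2)T) / (σ√T) = (ln(241.36/206.04) + (0.0635−0.0199+0.2388²/2)·1.2465) / 0.266612 = (0.158219 + 0.089889) / 0.266612 = 0.930593
d₂ = d₁ − σ√T = 0.930593 − 0.266612 = 0.663981
e^{−rT} = 0.923899
e^{−qT} = 0.975500
N(d₁) = 0.823968,  N(d₂) = 0.746649
V = S·e^{−qT}·N(d₁) − K·e^{−rT}·N(d₂) = 194.000486 − 142.132126 = 51.868360 (matching the quote); vega is positive throughout, so no other σ reproduces this price

sigma = 0.2388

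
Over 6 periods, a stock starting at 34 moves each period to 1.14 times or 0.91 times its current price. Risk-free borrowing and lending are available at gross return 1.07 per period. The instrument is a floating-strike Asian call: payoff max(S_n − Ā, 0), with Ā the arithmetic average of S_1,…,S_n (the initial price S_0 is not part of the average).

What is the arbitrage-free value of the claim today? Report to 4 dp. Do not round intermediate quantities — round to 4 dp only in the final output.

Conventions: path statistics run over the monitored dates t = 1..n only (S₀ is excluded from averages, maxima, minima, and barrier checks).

price = 5.3217

Set p* = 0.6957 (from d < R < u); the path-dependent value is the discounted p*-expectation over all price paths.
Enumerate all 2^6 = 64 price paths (U = up ×1.14, D = down ×0.91); each path with k up-moves has probability p*^k·(1−p*)^(6−k).
DDDDDD: Ā=24.7595, payoff=0.0000, prob=0.000795
UDDDDD: Ā=31.0174, payoff=0.0000, prob=0.001817
DUDDDD: Ā=29.7141, payoff=0.0000, prob=0.001817
UUDDDD: Ā=37.2242, payoff=0.0000, prob=0.004152
DDUDDD: Ā=28.5280, payoff=0.0000, prob=0.001817
UDUDDD: Ā=35.7384, payoff=0.0000, prob=0.004152
DUUDDD: Ā=34.4351, payoff=0.0000, prob=0.004152
UUUDDD: Ā=43.1384, payoff=0.0000, prob=0.009490
DDDUDD: Ā=27.4487, payoff=0.0000, prob=0.001817
UDDUDD: Ā=34.3863, payoff=0.0000, prob=0.004152
DUDUDD: Ā=33.0830, payoff=0.0000, prob=0.004152
UUDUDD: Ā=41.4446, payoff=0.0000, prob=0.009490
DDUUDD: Ā=31.8970, payoff=0.0000, prob=0.004152
UDUUDD: Ā=39.9588, payoff=0.0000, prob=0.009490
DUUUDD: Ā=38.6555, payoff=0.0000, prob=0.009490
UUUUDD: Ā=48.4256, payoff=0.0000, prob=0.021692
DDDDUD: Ā=26.4666, payoff=0.0000, prob=0.001817
UDDDUD: Ā=33.1559, payoff=0.0000, prob=0.004152
DUDDUD: Ā=31.8526, payoff=0.0000, prob=0.004152
UUDDUD: Ā=39.9032, payoff=0.0000, prob=0.009490
DDUDUD: Ā=30.6666, payoff=0.0000, prob=0.004152
UDUDUD: Ā=38.4174, payoff=0.0000, prob=0.009490
DUUDUD: Ā=37.1141, payoff=0.8451, prob=0.009490
UUUDUD: Ā=46.4946, payoff=1.0587, prob=0.021692
DDDUUD: Ā=29.5873, payoff=0.7135, prob=0.004152
UDDUUD: Ā=37.0654, payoff=0.8939, prob=0.009490
DUDUUD: Ā=35.7620, payoff=2.1972, prob=0.009490
UUDUUD: Ā=44.8008, payoff=2.7526, prob=0.021692
DDUUUD: Ā=34.5760, payoff=3.3832, prob=0.009490
UDUUUD: Ā=43.3150, payoff=4.2384, prob=0.021692
DUUUUD: Ā=42.0117, payoff=5.5417, prob=0.021692
UUUUUD: Ā=52.6300, payoff=6.9423, prob=0.049583
DDDDDU: Ā=25.5728, payoff=0.0000, prob=0.001817
UDDDDU: Ā=32.0363, payoff=0.0000, prob=0.004152
DUDDDU: Ā=30.7329, payoff=0.0000, prob=0.004152
UUDDDU: Ā=38.5006, payoff=0.0000, prob=0.009490
DDUDDU: Ā=29.5469, payoff=0.7539, prob=0.004152
UDUDDU: Ā=37.0148, payoff=0.9444, prob=0.009490
DUUDDU: Ā=35.7115, payoff=2.2478, prob=0.009490
UUUDDU: Ā=44.7374, payoff=2.8159, prob=0.021692
DDDUDU: Ā=28.4676, payoff=1.8332, prob=0.004152
UDDUDU: Ā=35.6627, payoff=2.2965, prob=0.009490
DUDUDU: Ā=34.3594, payoff=3.5999, prob=0.009490
UUDUDU: Ā=43.0436, payoff=4.5097, prob=0.021692
DDUUDU: Ā=33.1734, payoff=4.7859, prob=0.009490
UDUUDU: Ā=41.5578, payoff=5.9955, prob=0.021692
DUUUDU: Ā=40.2545, payoff=7.2988, prob=0.021692
UUUUDU: Ā=50.4287, payoff=9.1436, prob=0.049583
DDDDUU: Ā=27.4855, payoff=2.8153, prob=0.004152
UDDDUU: Ā=34.4323, payoff=3.5269, prob=0.009490
DUDDUU: Ā=33.1290, payoff=4.8303, prob=0.009490
UUDDUU: Ā=41.5023, payoff=6.0511, prob=0.021692
DDUDUU: Ā=31.9430, payoff=6.0163, prob=0.009490
UDUDUU: Ā=40.0165, payoff=7.5369, prob=0.021692
DUUDUU: Ā=38.7131, payoff=8.8402, prob=0.021692
UUUDUU: Ā=48.4978, payoff=11.0746, prob=0.049583
DDDUUU: Ā=30.8637, payoff=7.0956, prob=0.009490
UDDUUU: Ā=38.6644, payoff=8.8890, prob=0.021692
DUDUUU: Ā=37.3611, payoff=10.1923, prob=0.021692
UUDUUU: Ā=46.8040, payoff=12.7684, prob=0.049583
DDUUUU: Ā=36.1750, payoff=11.3783, prob=0.021692
UDUUUU: Ā=45.3182, payoff=14.2542, prob=0.049583
DUUUUU: Ā=44.0148, payoff=15.5575, prob=0.049583
UUUUUU: Ā=55.1395, payoff=19.4896, prob=0.113332
Price = Σ prob·payoff / R^6 = 7.986409 / 1.500730 = 5.3217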